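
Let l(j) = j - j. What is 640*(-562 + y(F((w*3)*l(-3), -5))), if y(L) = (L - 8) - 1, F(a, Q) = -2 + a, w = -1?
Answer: -366720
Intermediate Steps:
l(j) = 0
y(L) = -9 + L (y(L) = (-8 + L) - 1 = -9 + L)
640*(-562 + y(F((w*3)*l(-3), -5))) = 640*(-562 + (-9 + (-2 - 1*3*0))) = 640*(-562 + (-9 + (-2 - 3*0))) = 640*(-562 + (-9 + (-2 + 0))) = 640*(-562 + (-9 - 2)) = 640*(-562 - 11) = 640*(-573) = -366720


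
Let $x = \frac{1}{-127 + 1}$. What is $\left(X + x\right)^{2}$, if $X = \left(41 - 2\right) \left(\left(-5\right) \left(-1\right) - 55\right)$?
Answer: $\frac{60368981401}{15876} \approx 3.8025 \cdot 10^{6}$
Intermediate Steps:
$x = - \frac{1}{126}$ ($x = \frac{1}{-126} = - \frac{1}{126} \approx -0.0079365$)
$X = -1950$ ($X = 39 \left(5 - 55\right) = 39 \left(-50\right) = -1950$)
$\left(X + x\right)^{2} = \left(-1950 - \frac{1}{126}\right)^{2} = \left(- \frac{245701}{126}\right)^{2} = \frac{60368981401}{15876}$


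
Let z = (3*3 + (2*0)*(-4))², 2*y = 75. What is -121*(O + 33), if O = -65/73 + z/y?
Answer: -7567582/1825 ≈ -4146.6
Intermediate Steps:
y = 75/2 (y = (½)*75 = 75/2 ≈ 37.500)
z = 81 (z = (9 + 0*(-4))² = (9 + 0)² = 9² = 81)
O = 2317/1825 (O = -65/73 + 81/(75/2) = -65*1/73 + 81*(2/75) = -65/73 + 54/25 = 2317/1825 ≈ 1.2696)
-121*(O + 33) = -121*(2317/1825 + 33) = -121*62542/1825 = -7567582/1825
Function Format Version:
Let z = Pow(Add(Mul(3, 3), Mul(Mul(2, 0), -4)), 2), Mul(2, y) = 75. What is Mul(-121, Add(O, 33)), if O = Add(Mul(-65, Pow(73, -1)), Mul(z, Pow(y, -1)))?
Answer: Rational(-7567582, 1825) ≈ -4146.6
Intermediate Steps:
y = Rational(75, 2) (y = Mul(Rational(1, 2), 75) = Rational(75, 2) ≈ 37.500)
z = 81 (z = Pow(Add(9, Mul(0, -4)), 2) = Pow(Add(9, 0), 2) = Pow(9, 2) = 81)
O = Rational(2317, 1825) (O = Add(Mul(-65, Pow(73, -1)), Mul(81, Pow(Rational(75, 2), -1))) = Add(Mul(-65, Rational(1, 73)), Mul(81, Rational(2, 75))) = Add(Rational(-65, 73), Rational(54, 25)) = Rational(2317, 1825) ≈ 1.2696)
Mul(-121, Add(O, 33)) = Mul(-121, Add(Rational(2317, 1825), 33)) = Mul(-121, Rational(62542, 1825)) = Rational(-7567582, 1825)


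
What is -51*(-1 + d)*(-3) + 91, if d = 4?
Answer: 550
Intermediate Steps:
-51*(-1 + d)*(-3) + 91 = -51*(-1 + 4)*(-3) + 91 = -153*(-3) + 91 = -51*(-9) + 91 = 459 + 91 = 550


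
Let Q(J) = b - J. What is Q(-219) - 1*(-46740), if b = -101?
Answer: 46858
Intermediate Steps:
Q(J) = -101 - J
Q(-219) - 1*(-46740) = (-101 - 1*(-219)) - 1*(-46740) = (-101 + 219) + 46740 = 118 + 46740 = 46858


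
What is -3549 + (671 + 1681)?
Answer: -1197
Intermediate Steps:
-3549 + (671 + 1681) = -3549 + 2352 = -1197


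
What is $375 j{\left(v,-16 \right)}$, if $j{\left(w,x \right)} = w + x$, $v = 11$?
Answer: $-1875$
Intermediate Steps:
$375 j{\left(v,-16 \right)} = 375 \left(11 - 16\right) = 375 \left(-5\right) = -1875$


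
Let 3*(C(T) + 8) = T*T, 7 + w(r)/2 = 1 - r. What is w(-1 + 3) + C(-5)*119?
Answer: 71/3 ≈ 23.667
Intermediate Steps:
w(r) = -12 - 2*r (w(r) = -14 + 2*(1 - r) = -14 + (2 - 2*r) = -12 - 2*r)
C(T) = -8 + T**2/3 (C(T) = -8 + (T*T)/3 = -8 + T**2/3)
w(-1 + 3) + C(-5)*119 = (-12 - 2*(-1 + 3)) + (-8 + (1/3)*(-5)**2)*119 = (-12 - 2*2) + (-8 + (1/3)*25)*119 = (-12 - 4) + (-8 + 25/3)*119 = -16 + (1/3)*119 = -16 + 119/3 = 71/3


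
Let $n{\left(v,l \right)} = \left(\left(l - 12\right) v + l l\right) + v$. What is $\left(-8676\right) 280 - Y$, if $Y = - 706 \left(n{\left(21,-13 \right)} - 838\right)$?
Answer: $-3257418$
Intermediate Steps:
$n{\left(v,l \right)} = v + l^{2} + v \left(-12 + l\right)$ ($n{\left(v,l \right)} = \left(\left(-12 + l\right) v + l^{2}\right) + v = \left(v \left(-12 + l\right) + l^{2}\right) + v = \left(l^{2} + v \left(-12 + l\right)\right) + v = v + l^{2} + v \left(-12 + l\right)$)
$Y = 828138$ ($Y = - 706 \left(\left(\left(-13\right)^{2} - 231 - 273\right) - 838\right) = - 706 \left(\left(169 - 231 - 273\right) - 838\right) = - 706 \left(-335 - 838\right) = \left(-706\right) \left(-1173\right) = 828138$)
$\left(-8676\right) 280 - Y = \left(-8676\right) 280 - 828138 = -2429280 - 828138 = -3257418$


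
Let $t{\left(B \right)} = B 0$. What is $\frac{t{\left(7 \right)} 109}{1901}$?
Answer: $0$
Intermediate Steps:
$t{\left(B \right)} = 0$
$\frac{t{\left(7 \right)} 109}{1901} = \frac{0 \cdot 109}{1901} = 0 \cdot \frac{1}{1901} = 0$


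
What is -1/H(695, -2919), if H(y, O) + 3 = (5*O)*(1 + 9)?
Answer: 1/145953 ≈ 6.8515e-6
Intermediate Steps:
H(y, O) = -3 + 50*O (H(y, O) = -3 + (5*O)*(1 + 9) = -3 + (5*O)*10 = -3 + 50*O)
-1/H(695, -2919) = -1/(-3 + 50*(-2919)) = -1/(-3 - 145950) = -1/(-145953) = -1*(-1/145953) = 1/145953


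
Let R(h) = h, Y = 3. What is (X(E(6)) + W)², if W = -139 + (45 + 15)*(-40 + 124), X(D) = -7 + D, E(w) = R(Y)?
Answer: 23980609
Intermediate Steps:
E(w) = 3
W = 4901 (W = -139 + 60*84 = -139 + 5040 = 4901)
(X(E(6)) + W)² = ((-7 + 3) + 4901)² = (-4 + 4901)² = 4897² = 23980609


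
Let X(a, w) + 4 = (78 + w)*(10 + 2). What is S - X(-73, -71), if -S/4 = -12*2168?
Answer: 103984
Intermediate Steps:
S = 104064 (S = -(-48)*2168 = -4*(-26016) = 104064)
X(a, w) = 932 + 12*w (X(a, w) = -4 + (78 + w)*(10 + 2) = -4 + (78 + w)*12 = -4 + (936 + 12*w) = 932 + 12*w)
S - X(-73, -71) = 104064 - (932 + 12*(-71)) = 104064 - (932 - 852) = 104064 - 1*80 = 104064 - 80 = 103984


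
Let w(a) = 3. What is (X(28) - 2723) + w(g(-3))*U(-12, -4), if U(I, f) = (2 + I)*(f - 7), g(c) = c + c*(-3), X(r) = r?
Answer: -2365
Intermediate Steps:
g(c) = -2*c (g(c) = c - 3*c = -2*c)
U(I, f) = (-7 + f)*(2 + I) (U(I, f) = (2 + I)*(-7 + f) = (-7 + f)*(2 + I))
(X(28) - 2723) + w(g(-3))*U(-12, -4) = (28 - 2723) + 3*(-14 - 7*(-12) + 2*(-4) - 12*(-4)) = -2695 + 3*(-14 + 84 - 8 + 48) = -2695 + 3*110 = -2695 + 330 = -2365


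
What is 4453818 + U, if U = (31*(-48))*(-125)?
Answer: 4639818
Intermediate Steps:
U = 186000 (U = -1488*(-125) = 186000)
4453818 + U = 4453818 + 186000 = 4639818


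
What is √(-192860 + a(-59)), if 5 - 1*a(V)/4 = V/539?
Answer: 2*I*√285836441/77 ≈ 439.13*I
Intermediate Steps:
a(V) = 20 - 4*V/539
√(-192860 + a(-59)) = √(-192860 + (20 - 4/539*(-59))) = √(-192860 + (20 + 236/539)) = √(-192860 + 11016/539) = √(-103940524/539) = 2*I*√285836441/77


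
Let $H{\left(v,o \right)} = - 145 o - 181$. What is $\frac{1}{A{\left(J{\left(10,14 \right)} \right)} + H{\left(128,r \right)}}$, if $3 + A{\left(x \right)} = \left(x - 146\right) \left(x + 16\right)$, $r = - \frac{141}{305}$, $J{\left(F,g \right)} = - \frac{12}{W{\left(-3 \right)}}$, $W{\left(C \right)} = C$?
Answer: $- \frac{61}{180375} \approx -0.00033818$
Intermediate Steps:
$J{\left(F,g \right)} = 4$ ($J{\left(F,g \right)} = - \frac{12}{-3} = \left(-12\right) \left(- \frac{1}{3}\right) = 4$)
$r = - \frac{141}{305}$ ($r = \left(-141\right) \frac{1}{305} = - \frac{141}{305} \approx -0.4623$)
$A{\left(x \right)} = -3 + \left(-146 + x\right) \left(16 + x\right)$ ($A{\left(x \right)} = -3 + \left(x - 146\right) \left(x + 16\right) = -3 + \left(x - 146\right) \left(16 + x\right) = -3 + \left(-146 + x\right) \left(16 + x\right)$)
$H{\left(v,o \right)} = -181 - 145 o$
$\frac{1}{A{\left(J{\left(10,14 \right)} \right)} + H{\left(128,r \right)}} = \frac{1}{\left(-2339 + 4^{2} - 520\right) - \frac{6952}{61}} = \frac{1}{\left(-2339 + 16 - 520\right) + \left(-181 + \frac{4089}{61}\right)} = \frac{1}{-2843 - \frac{6952}{61}} = \frac{1}{- \frac{180375}{61}} = - \frac{61}{180375}$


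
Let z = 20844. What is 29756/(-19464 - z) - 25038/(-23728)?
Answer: 37897667/119553528 ≈ 0.31699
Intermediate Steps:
29756/(-19464 - z) - 25038/(-23728) = 29756/(-19464 - 1*20844) - 25038/(-23728) = 29756/(-19464 - 20844) - 25038*(-1/23728) = 29756/(-40308) + 12519/11864 = 29756*(-1/40308) + 12519/11864 = -7439/10077 + 12519/11864 = 37897667/119553528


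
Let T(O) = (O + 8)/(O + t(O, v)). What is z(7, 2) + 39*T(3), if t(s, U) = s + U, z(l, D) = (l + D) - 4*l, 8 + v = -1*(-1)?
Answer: -448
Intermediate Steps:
v = -7 (v = -8 - 1*(-1) = -8 + 1 = -7)
z(l, D) = D - 3*l (z(l, D) = (D + l) - 4*l = D - 3*l)
t(s, U) = U + s
T(O) = (8 + O)/(-7 + 2*O) (T(O) = (O + 8)/(O + (-7 + O)) = (8 + O)/(-7 + 2*O))
z(7, 2) + 39*T(3) = (2 - 3*7) + 39*((8 + 3)/(-7 + 2*3)) = (2 - 21) + 39*(11/(-7 + 6)) = -19 + 39*(11/(-1)) = -19 + 39*(-1*11) = -19 + 39*(-11) = -19 - 429 = -448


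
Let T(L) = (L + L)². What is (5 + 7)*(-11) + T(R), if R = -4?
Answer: -68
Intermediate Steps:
T(L) = 4*L² (T(L) = (2*L)² = 4*L²)
(5 + 7)*(-11) + T(R) = (5 + 7)*(-11) + 4*(-4)² = 12*(-11) + 4*16 = -132 + 64 = -68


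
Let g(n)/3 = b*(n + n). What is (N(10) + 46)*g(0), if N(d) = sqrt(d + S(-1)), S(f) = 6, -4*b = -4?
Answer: 0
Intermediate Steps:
b = 1 (b = -1/4*(-4) = 1)
N(d) = sqrt(6 + d) (N(d) = sqrt(d + 6) = sqrt(6 + d))
g(n) = 6*n (g(n) = 3*(1*(n + n)) = 3*(1*(2*n)) = 3*(2*n) = 6*n)
(N(10) + 46)*g(0) = (sqrt(6 + 10) + 46)*(6*0) = (sqrt(16) + 46)*0 = (4 + 46)*0 = 50*0 = 0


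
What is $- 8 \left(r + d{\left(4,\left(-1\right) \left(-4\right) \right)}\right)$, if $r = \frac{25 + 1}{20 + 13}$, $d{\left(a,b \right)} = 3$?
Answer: $- \frac{1000}{33} \approx -30.303$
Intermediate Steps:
$r = \frac{26}{33} \approx 0.78788$
$- 8 \left(r + d{\left(4,\left(-1\right) \left(-4\right) \right)}\right) = - 8 \left(\frac{26}{33} + 3\right) = \left(-8\right) \frac{125}{33} = - \frac{1000}{33}$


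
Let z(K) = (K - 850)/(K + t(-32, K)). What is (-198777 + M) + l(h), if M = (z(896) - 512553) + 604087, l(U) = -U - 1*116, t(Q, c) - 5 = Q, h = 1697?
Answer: -94769618/869 ≈ -1.0906e+5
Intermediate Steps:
t(Q, c) = 5 + Q
l(U) = -116 - U (l(U) = -U - 116 = -116 - U)
z(K) = (-850 + K)/(-27 + K) (z(K) = (K - 850)/(K + (5 - 32)) = (-850 + K)/(K - 27) = (-850 + K)/(-27 + K))
M = 79543092/869 (M = ((-850 + 896)/(-27 + 896) - 512553) + 604087 = (46/869 - 512553) + 604087 = -445408511/869 + 604087 = 79543092/869 ≈ 91534.)
(-198777 + M) + l(h) = (-198777 + 79543092/869) + (-116 - 1*1697) = -93194121/869 + (-116 - 1697) = -93194121/869 - 1813 = -94769618/869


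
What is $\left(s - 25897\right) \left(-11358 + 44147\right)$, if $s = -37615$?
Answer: $-2082494968$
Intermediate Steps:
$\left(s - 25897\right) \left(-11358 + 44147\right) = \left(-37615 - 25897\right) \left(-11358 + 44147\right) = \left(-63512\right) 32789 = -2082494968$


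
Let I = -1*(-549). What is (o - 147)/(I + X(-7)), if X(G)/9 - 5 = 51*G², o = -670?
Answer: -43/1215 ≈ -0.035391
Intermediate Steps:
X(G) = 45 + 459*G² (X(G) = 45 + 9*(51*G²) = 45 + 459*G²)
I = 549
(o - 147)/(I + X(-7)) = (-670 - 147)/(549 + (45 + 459*(-7)²)) = -817/(549 + (45 + 459*49)) = -817/(549 + (45 + 22491)) = -817/(549 + 22536) = -817/23085 = -817*1/23085 = -43/1215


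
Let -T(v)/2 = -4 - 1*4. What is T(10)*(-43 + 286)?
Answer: 3888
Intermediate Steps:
T(v) = 16 (T(v) = -2*(-4 - 1*4) = -2*(-4 - 4) = -2*(-8) = 16)
T(10)*(-43 + 286) = 16*(-43 + 286) = 16*243 = 3888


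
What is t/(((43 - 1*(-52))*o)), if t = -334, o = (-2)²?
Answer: -167/190 ≈ -0.87895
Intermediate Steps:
o = 4
t/(((43 - 1*(-52))*o)) = -334*1/(4*(43 - 1*(-52))) = -334*1/(4*(43 + 52)) = -334/(95*4) = -334/380 = -334*1/380 = -167/190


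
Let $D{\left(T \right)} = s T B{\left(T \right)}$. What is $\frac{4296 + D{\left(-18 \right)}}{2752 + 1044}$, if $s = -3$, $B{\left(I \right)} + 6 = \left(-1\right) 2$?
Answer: $\frac{966}{949} \approx 1.0179$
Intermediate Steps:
$B{\left(I \right)} = -8$ ($B{\left(I \right)} = -6 - 2 = -8$)
$D{\left(T \right)} = 24 T$ ($D{\left(T \right)} = - 3 T \left(-8\right) = 24 T$)
$\frac{4296 + D{\left(-18 \right)}}{2752 + 1044} = \frac{4296 + 24 \left(-18\right)}{2752 + 1044} = \frac{4296 - 432}{3796} = 3864 \cdot \frac{1}{3796} = \frac{966}{949}$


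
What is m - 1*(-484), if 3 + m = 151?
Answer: 632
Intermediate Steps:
m = 148 (m = -3 + 151 = 148)
m - 1*(-484) = 148 - 1*(-484) = 148 + 484 = 632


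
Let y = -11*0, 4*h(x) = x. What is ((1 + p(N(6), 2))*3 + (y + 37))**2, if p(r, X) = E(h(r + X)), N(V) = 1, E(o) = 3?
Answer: 2401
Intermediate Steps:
h(x) = x/4
y = 0
p(r, X) = 3
((1 + p(N(6), 2))*3 + (y + 37))**2 = ((1 + 3)*3 + (0 + 37))**2 = (4*3 + 37)**2 = (12 + 37)**2 = 49**2 = 2401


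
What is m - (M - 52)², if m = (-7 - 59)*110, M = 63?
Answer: -7381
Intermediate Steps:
m = -7260 (m = -66*110 = -7260)
m - (M - 52)² = -7260 - (63 - 52)² = -7260 - 1*11² = -7260 - 1*121 = -7260 - 121 = -7381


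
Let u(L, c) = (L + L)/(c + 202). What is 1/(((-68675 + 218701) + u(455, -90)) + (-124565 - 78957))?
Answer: -8/427903 ≈ -1.8696e-5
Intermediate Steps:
u(L, c) = 2*L/(202 + c) (u(L, c) = (2*L)/(202 + c) = 2*L/(202 + c))
1/(((-68675 + 218701) + u(455, -90)) + (-124565 - 78957)) = 1/(((-68675 + 218701) + 2*455/(202 - 90)) + (-124565 - 78957)) = 1/((150026 + 2*455/112) - 203522) = 1/((150026 + 2*455*(1/112)) - 203522) = 1/((150026 + 65/8) - 203522) = 1/(1200273/8 - 203522) = 1/(-427903/8) = -8/427903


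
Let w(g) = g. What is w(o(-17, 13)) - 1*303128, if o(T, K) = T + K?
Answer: -303132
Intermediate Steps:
o(T, K) = K + T
w(o(-17, 13)) - 1*303128 = (13 - 17) - 1*303128 = -4 - 303128 = -303132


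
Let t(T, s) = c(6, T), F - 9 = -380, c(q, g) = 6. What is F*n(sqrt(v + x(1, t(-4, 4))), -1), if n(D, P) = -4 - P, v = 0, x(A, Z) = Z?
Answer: 1113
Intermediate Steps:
F = -371 (F = 9 - 380 = -371)
t(T, s) = 6
F*n(sqrt(v + x(1, t(-4, 4))), -1) = -371*(-4 - 1*(-1)) = -371*(-4 + 1) = -371*(-3) = 1113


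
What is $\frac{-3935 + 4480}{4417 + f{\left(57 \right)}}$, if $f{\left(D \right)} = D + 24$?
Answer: $\frac{545}{4498} \approx 0.12116$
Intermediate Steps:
$f{\left(D \right)} = 24 + D$
$\frac{-3935 + 4480}{4417 + f{\left(57 \right)}} = \frac{-3935 + 4480}{4417 + \left(24 + 57\right)} = \frac{545}{4417 + 81} = \frac{545}{4498}$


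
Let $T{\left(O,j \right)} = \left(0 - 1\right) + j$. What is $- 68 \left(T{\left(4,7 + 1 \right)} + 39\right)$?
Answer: $-3128$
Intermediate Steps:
$T{\left(O,j \right)} = -1 + j$
$- 68 \left(T{\left(4,7 + 1 \right)} + 39\right) = - 68 \left(\left(-1 + \left(7 + 1\right)\right) + 39\right) = - 68 \left(\left(-1 + 8\right) + 39\right) = - 68 \left(7 + 39\right) = \left(-68\right) 46 = -3128$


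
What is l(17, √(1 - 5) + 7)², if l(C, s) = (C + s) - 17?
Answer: 45 + 28*I ≈ 45.0 + 28.0*I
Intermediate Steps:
l(C, s) = -17 + C + s
l(17, √(1 - 5) + 7)² = (-17 + 17 + (√(1 - 5) + 7))² = (-17 + 17 + (√(-4) + 7))² = (-17 + 17 + (2*I + 7))² = (-17 + 17 + (7 + 2*I))² = (7 + 2*I)²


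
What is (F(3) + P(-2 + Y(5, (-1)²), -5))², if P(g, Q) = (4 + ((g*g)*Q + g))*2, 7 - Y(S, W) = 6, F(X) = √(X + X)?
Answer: (-4 + √6)² ≈ 2.4041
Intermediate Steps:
F(X) = √2*√X (F(X) = √(2*X) = √2*√X)
Y(S, W) = 1 (Y(S, W) = 7 - 1*6 = 7 - 6 = 1)
P(g, Q) = 8 + 2*g + 2*Q*g² (P(g, Q) = (4 + (g²*Q + g))*2 = (4 + (Q*g² + g))*2 = (4 + (g + Q*g²))*2 = (4 + g + Q*g²)*2 = 8 + 2*g + 2*Q*g²)
(F(3) + P(-2 + Y(5, (-1)²), -5))² = (√2*√3 + (8 + 2*(-2 + 1) + 2*(-5)*(-2 + 1)²))² = (√6 + (8 + 2*(-1) + 2*(-5)*(-1)²))² = (√6 + (8 - 2 + 2*(-5)*1))² = (√6 + (8 - 2 - 10))² = (√6 - 4)² = (-4 + √6)²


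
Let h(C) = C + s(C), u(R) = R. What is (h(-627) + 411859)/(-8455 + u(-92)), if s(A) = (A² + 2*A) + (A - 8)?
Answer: -72952/777 ≈ -93.889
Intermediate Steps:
s(A) = -8 + A² + 3*A (s(A) = (A² + 2*A) + (-8 + A) = -8 + A² + 3*A)
h(C) = -8 + C² + 4*C (h(C) = C + (-8 + C² + 3*C) = -8 + C² + 4*C)
(h(-627) + 411859)/(-8455 + u(-92)) = ((-8 + (-627)² + 4*(-627)) + 411859)/(-8455 - 92) = ((-8 + 393129 - 2508) + 411859)/(-8547) = (390613 + 411859)*(-1/8547) = 802472*(-1/8547) = -72952/777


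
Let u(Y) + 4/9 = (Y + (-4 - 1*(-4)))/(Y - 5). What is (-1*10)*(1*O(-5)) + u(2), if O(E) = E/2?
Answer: 215/9 ≈ 23.889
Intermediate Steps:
O(E) = E/2 (O(E) = E*(½) = E/2)
u(Y) = -4/9 + Y/(-5 + Y) (u(Y) = -4/9 + (Y + (-4 - 1*(-4)))/(Y - 5) = -4/9 + (Y + (-4 + 4))/(-5 + Y) = -4/9 + (Y + 0)/(-5 + Y) = -4/9 + Y/(-5 + Y))
(-1*10)*(1*O(-5)) + u(2) = (-1*10)*(1*((½)*(-5))) + 5*(4 + 2)/(9*(-5 + 2)) = -10*(-5)/2 + (5/9)*6/(-3) = -10*(-5/2) + (5/9)*(-⅓)*6 = 25 - 10/9 = 215/9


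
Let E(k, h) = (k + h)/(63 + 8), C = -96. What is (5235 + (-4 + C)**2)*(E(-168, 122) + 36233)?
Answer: 39191991795/71 ≈ 5.5200e+8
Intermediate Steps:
E(k, h) = h/71 + k/71 (E(k, h) = (h + k)/71 = (h + k)*(1/71) = h/71 + k/71)
(5235 + (-4 + C)**2)*(E(-168, 122) + 36233) = (5235 + (-4 - 96)**2)*(((1/71)*122 + (1/71)*(-168)) + 36233) = (5235 + (-100)**2)*((122/71 - 168/71) + 36233) = (5235 + 10000)*(-46/71 + 36233) = 15235*(2572497/71) = 39191991795/71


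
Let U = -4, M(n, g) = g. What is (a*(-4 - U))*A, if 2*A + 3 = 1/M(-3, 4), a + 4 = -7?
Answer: 0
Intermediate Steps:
a = -11 (a = -4 - 7 = -11)
A = -11/8 (A = -3/2 + (½)/4 = -3/2 + (½)*(¼) = -3/2 + ⅛ = -11/8 ≈ -1.3750)
(a*(-4 - U))*A = -11*(-4 - 1*(-4))*(-11/8) = -11*(-4 + 4)*(-11/8) = -11*0*(-11/8) = 0*(-11/8) = 0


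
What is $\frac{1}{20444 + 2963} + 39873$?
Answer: $\frac{933307312}{23407} \approx 39873.0$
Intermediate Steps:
$\frac{1}{20444 + 2963} + 39873 = \frac{1}{23407} + 39873 = \frac{933307312}{23407}$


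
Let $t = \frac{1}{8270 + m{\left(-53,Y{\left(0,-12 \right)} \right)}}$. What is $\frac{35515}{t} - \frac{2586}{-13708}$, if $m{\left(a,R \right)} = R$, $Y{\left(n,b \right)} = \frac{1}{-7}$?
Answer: $\frac{14091329390141}{47978} \approx 2.937 \cdot 10^{8}$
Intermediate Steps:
$Y{\left(n,b \right)} = - \frac{1}{7}$
$t = \frac{7}{57889}$ ($t = \frac{1}{8270 - \frac{1}{7}} = \frac{1}{\frac{57889}{7}} = \frac{7}{57889} \approx 0.00012092$)
$\frac{35515}{t} - \frac{2586}{-13708} = \frac{35515}{\frac{7}{57889}} - \frac{2586}{-13708} = 35515 \cdot \frac{57889}{7} - - \frac{1293}{6854} = \frac{2055927835}{7} + \frac{1293}{6854} = \frac{14091329390141}{47978}$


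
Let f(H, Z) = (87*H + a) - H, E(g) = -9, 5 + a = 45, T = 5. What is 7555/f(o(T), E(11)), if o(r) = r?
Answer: 1511/94 ≈ 16.074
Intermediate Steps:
a = 40 (a = -5 + 45 = 40)
f(H, Z) = 40 + 86*H (f(H, Z) = (87*H + 40) - H = (40 + 87*H) - H = 40 + 86*H)
7555/f(o(T), E(11)) = 7555/(40 + 86*5) = 7555/(40 + 430) = 7555/470 = 7555*(1/470) = 1511/94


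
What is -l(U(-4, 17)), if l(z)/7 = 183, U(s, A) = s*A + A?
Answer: -1281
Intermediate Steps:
U(s, A) = A + A*s (U(s, A) = A*s + A = A + A*s)
l(z) = 1281 (l(z) = 7*183 = 1281)
-l(U(-4, 17)) = -1*1281 = -1281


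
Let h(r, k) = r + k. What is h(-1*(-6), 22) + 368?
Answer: 396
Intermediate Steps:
h(r, k) = k + r
h(-1*(-6), 22) + 368 = (22 - 1*(-6)) + 368 = (22 + 6) + 368 = 28 + 368 = 396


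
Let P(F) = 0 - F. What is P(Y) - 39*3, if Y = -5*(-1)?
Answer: -122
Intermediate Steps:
Y = 5
P(F) = -F
P(Y) - 39*3 = -1*5 - 39*3 = -5 - 117 = -122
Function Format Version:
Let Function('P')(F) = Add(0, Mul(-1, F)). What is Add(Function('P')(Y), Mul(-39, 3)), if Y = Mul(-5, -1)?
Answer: -122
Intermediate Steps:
Y = 5
Function('P')(F) = Mul(-1, F)
Add(Function('P')(Y), Mul(-39, 3)) = Add(Mul(-1, 5), Mul(-39, 3)) = Add(-5, -117) = -122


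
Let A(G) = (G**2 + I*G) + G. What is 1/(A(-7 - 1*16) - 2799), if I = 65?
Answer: -1/3788 ≈ -0.00026399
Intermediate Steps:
A(G) = G**2 + 66*G (A(G) = (G**2 + 65*G) + G = G**2 + 66*G)
1/(A(-7 - 1*16) - 2799) = 1/((-7 - 1*16)*(66 + (-7 - 1*16)) - 2799) = 1/((-7 - 16)*(66 + (-7 - 16)) - 2799) = 1/(-23*(66 - 23) - 2799) = 1/(-23*43 - 2799) = 1/(-989 - 2799) = 1/(-3788) = -1/3788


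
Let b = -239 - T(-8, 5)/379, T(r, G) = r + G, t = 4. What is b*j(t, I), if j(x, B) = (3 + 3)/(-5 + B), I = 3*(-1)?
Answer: 135867/758 ≈ 179.24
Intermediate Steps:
T(r, G) = G + r
I = -3
j(x, B) = 6/(-5 + B)
b = -90578/379 (b = -239 - (5 - 8)/379 = -239 - (-3)/379 = -239 - 1*(-3/379) = -239 + 3/379 = -90578/379 ≈ -238.99)
b*j(t, I) = -543468/(379*(-5 - 3)) = -543468/(379*(-8)) = -543468*(-1)/(379*8) = -90578/379*(-3/4) = 135867/758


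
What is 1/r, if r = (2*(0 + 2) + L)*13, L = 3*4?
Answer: 1/208 ≈ 0.0048077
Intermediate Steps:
L = 12
r = 208 (r = (2*(0 + 2) + 12)*13 = (2*2 + 12)*13 = (4 + 12)*13 = 16*13 = 208)
1/r = 1/208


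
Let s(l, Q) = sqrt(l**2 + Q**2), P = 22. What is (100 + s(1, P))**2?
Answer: (100 + sqrt(485))**2 ≈ 14890.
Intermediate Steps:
s(l, Q) = sqrt(Q**2 + l**2)
(100 + s(1, P))**2 = (100 + sqrt(22**2 + 1**2))**2 = (100 + sqrt(484 + 1))**2 = (100 + sqrt(485))**2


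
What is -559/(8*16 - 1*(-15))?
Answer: -43/11 ≈ -3.9091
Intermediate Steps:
-559/(8*16 - 1*(-15)) = -559/(128 + 15) = -559/143 = -559*1/143 = -43/11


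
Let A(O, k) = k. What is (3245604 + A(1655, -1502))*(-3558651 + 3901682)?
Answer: 1112827553162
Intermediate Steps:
(3245604 + A(1655, -1502))*(-3558651 + 3901682) = (3245604 - 1502)*(-3558651 + 3901682) = 3244102*343031 = 1112827553162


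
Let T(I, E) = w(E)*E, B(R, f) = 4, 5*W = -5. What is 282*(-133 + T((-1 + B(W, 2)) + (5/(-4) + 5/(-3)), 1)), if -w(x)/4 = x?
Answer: -38634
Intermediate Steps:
W = -1 (W = (⅕)*(-5) = -1)
w(x) = -4*x
T(I, E) = -4*E² (T(I, E) = (-4*E)*E = -4*E²)
282*(-133 + T((-1 + B(W, 2)) + (5/(-4) + 5/(-3)), 1)) = 282*(-133 - 4*1²) = 282*(-133 - 4*1) = 282*(-133 - 4) = 282*(-137) = -38634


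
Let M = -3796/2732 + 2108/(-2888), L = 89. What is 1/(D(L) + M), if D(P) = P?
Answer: 493126/42843095 ≈ 0.011510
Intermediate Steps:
M = -1045119/493126 (M = -3796*1/2732 + 2108*(-1/2888) = -949/683 - 527/722 = -1045119/493126 ≈ -2.1194)
1/(D(L) + M) = 1/(89 - 1045119/493126) = 1/(42843095/493126) = 493126/42843095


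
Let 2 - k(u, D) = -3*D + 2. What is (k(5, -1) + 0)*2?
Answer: -6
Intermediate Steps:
k(u, D) = 3*D (k(u, D) = 2 - (-3*D + 2) = 2 - (2 - 3*D) = 2 + (-2 + 3*D) = 3*D)
(k(5, -1) + 0)*2 = (3*(-1) + 0)*2 = (-3 + 0)*2 = -3*2 = -6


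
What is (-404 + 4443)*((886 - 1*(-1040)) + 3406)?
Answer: 21535948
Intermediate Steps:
(-404 + 4443)*((886 - 1*(-1040)) + 3406) = 4039*((886 + 1040) + 3406) = 4039*(1926 + 3406) = 4039*5332 = 21535948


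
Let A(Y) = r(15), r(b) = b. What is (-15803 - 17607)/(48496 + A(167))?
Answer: -33410/48511 ≈ -0.68871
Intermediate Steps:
A(Y) = 15
(-15803 - 17607)/(48496 + A(167)) = (-15803 - 17607)/(48496 + 15) = -33410/48511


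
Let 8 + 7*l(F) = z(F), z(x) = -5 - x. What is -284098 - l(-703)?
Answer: -1989376/7 ≈ -2.8420e+5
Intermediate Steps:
l(F) = -13/7 - F/7 (l(F) = -8/7 + (-5 - F)/7 = -8/7 + (-5/7 - F/7) = -13/7 - F/7)
-284098 - l(-703) = -284098 - (-13/7 - ⅐*(-703)) = -284098 - (-13/7 + 703/7) = -284098 - 1*690/7 = -284098 - 690/7 = -1989376/7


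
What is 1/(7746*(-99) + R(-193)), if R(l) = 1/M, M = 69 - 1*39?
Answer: -30/23005619 ≈ -1.3040e-6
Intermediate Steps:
M = 30 (M = 69 - 39 = 30)
R(l) = 1/30
1/(7746*(-99) + R(-193)) = 1/(7746*(-99) + 1/30) = 1/(-766854 + 1/30) = 1/(-23005619/30) = -30/23005619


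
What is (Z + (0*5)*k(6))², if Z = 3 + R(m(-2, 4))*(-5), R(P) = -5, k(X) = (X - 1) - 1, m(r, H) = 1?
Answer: 784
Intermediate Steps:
k(X) = -2 + X (k(X) = (-1 + X) - 1 = -2 + X)
Z = 28 (Z = 3 - 5*(-5) = 3 + 25 = 28)
(Z + (0*5)*k(6))² = (28 + (0*5)*(-2 + 6))² = (28 + 0*4)² = (28 + 0)² = 28² = 784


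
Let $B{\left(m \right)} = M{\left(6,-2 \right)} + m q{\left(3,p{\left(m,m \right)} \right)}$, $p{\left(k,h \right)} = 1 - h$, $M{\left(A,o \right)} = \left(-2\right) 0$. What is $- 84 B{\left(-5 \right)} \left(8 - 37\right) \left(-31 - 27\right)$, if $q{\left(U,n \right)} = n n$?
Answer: $25431840$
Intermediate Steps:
$M{\left(A,o \right)} = 0$
$q{\left(U,n \right)} = n^{2}$
$B{\left(m \right)} = m \left(1 - m\right)^{2}$ ($B{\left(m \right)} = 0 + m \left(1 - m\right)^{2} = m \left(1 - m\right)^{2}$)
$- 84 B{\left(-5 \right)} \left(8 - 37\right) \left(-31 - 27\right) = - 84 \left(- 5 \left(-1 - 5\right)^{2}\right) \left(8 - 37\right) \left(-31 - 27\right) = - 84 \left(- 5 \left(-6\right)^{2}\right) \left(\left(-29\right) \left(-58\right)\right) = - 84 \left(\left(-5\right) 36\right) 1682 = \left(-84\right) \left(-180\right) 1682 = 15120 \cdot 1682 = 25431840$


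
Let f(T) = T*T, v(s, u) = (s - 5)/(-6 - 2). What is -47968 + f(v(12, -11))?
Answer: -3069903/64 ≈ -47967.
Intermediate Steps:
v(s, u) = 5/8 - s/8 (v(s, u) = (-5 + s)/(-8) = (-5 + s)*(-⅛) = 5/8 - s/8)
f(T) = T²
-47968 + f(v(12, -11)) = -47968 + (5/8 - ⅛*12)² = -47968 + (5/8 - 3/2)² = -47968 + (-7/8)² = -47968 + 49/64 = -3069903/64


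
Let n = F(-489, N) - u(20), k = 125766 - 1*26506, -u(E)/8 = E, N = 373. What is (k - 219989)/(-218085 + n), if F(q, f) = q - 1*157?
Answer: 40243/72857 ≈ 0.55236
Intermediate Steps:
F(q, f) = -157 + q (F(q, f) = q - 157 = -157 + q)
u(E) = -8*E
k = 99260 (k = 125766 - 26506 = 99260)
n = -486 (n = (-157 - 489) - (-8)*20 = -646 - 1*(-160) = -646 + 160 = -486)
(k - 219989)/(-218085 + n) = (99260 - 219989)/(-218085 - 486) = -120729/(-218571) = -120729*(-1/218571) = 40243/72857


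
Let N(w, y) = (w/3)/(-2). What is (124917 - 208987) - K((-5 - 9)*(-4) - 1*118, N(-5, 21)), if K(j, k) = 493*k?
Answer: -506885/6 ≈ -84481.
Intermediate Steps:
N(w, y) = -w/6 (N(w, y) = (w*(⅓))*(-½) = (w/3)*(-½) = -w/6)
(124917 - 208987) - K((-5 - 9)*(-4) - 1*118, N(-5, 21)) = (124917 - 208987) - 493*(-⅙*(-5)) = -84070 - 493*5/6 = -84070 - 1*2465/6 = -84070 - 2465/6 = -506885/6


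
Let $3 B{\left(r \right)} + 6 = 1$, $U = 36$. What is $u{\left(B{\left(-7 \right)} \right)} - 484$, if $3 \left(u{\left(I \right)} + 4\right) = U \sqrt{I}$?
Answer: $-488 + 4 i \sqrt{15} \approx -488.0 + 15.492 i$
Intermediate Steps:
$B{\left(r \right)} = - \frac{5}{3}$ ($B{\left(r \right)} = -2 + \frac{1}{3} \cdot 1 = -2 + \frac{1}{3} = - \frac{5}{3}$)
$u{\left(I \right)} = -4 + 12 \sqrt{I}$ ($u{\left(I \right)} = -4 + \frac{36 \sqrt{I}}{3} = -4 + 12 \sqrt{I}$)
$u{\left(B{\left(-7 \right)} \right)} - 484 = \left(-4 + 12 \sqrt{- \frac{5}{3}}\right) - 484 = \left(-4 + 12 \frac{i \sqrt{15}}{3}\right) - 484 = \left(-4 + 4 i \sqrt{15}\right) - 484 = -488 + 4 i \sqrt{15}$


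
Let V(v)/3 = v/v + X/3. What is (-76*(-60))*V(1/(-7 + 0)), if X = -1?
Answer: 9120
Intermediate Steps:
V(v) = 2 (V(v) = 3*(v/v - 1/3) = 3*(1 - 1*1/3) = 3*(1 - 1/3) = 3*(2/3) = 2)
(-76*(-60))*V(1/(-7 + 0)) = -76*(-60)*2 = 4560*2 = 9120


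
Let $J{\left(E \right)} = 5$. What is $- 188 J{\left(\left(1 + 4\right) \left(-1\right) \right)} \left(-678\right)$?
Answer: $637320$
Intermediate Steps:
$- 188 J{\left(\left(1 + 4\right) \left(-1\right) \right)} \left(-678\right) = - 188 \cdot 5 \left(-678\right) = \left(-188\right) \left(-3390\right) = 637320$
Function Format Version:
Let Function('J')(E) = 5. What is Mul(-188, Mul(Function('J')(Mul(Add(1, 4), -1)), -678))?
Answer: 637320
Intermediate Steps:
Mul(-188, Mul(Function('J')(Mul(Add(1, 4), -1)), -678)) = Mul(-188, Mul(5, -678)) = Mul(-188, -3390) = 637320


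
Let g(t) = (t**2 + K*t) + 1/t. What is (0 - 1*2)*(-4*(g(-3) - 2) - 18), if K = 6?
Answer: -164/3 ≈ -54.667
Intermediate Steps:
g(t) = 1/t + t**2 + 6*t (g(t) = (t**2 + 6*t) + 1/t = 1/t + t**2 + 6*t)
(0 - 1*2)*(-4*(g(-3) - 2) - 18) = (0 - 1*2)*(-4*((1 + (-3)**2*(6 - 3))/(-3) - 2) - 18) = (0 - 2)*(-4*(-(1 + 9*3)/3 - 2) - 18) = -2*(-4*(-(1 + 27)/3 - 2) - 18) = -2*(-4*(-1/3*28 - 2) - 18) = -2*(-4*(-28/3 - 2) - 18) = -2*(-4*(-34/3) - 18) = -2*(136/3 - 18) = -2*82/3 = -164/3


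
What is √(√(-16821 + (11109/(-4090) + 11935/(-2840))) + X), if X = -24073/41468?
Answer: √(-107371879783820975 + 318465050395*I*√5676147956471090)/430067590 ≈ 8.0356 + 8.0717*I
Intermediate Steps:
X = -3439/5924 (X = -24073*1/41468 = -3439/5924 ≈ -0.58052)
√(√(-16821 + (11109/(-4090) + 11935/(-2840))) + X) = √(√(-16821 + (11109/(-4090) + 11935/(-2840))) - 3439/5924) = √(√(-16821 + (11109*(-1/4090) + 11935*(-1/2840))) - 3439/5924) = √(√(-16821 + (-11109/4090 - 2387/568)) - 3439/5924) = √(√(-16821 - 8036371/1161560) - 3439/5924) = √(√(-19546637131/1161560) - 3439/5924) = √(I*√5676147956471090/580780 - 3439/5924) = √(-3439/5924 + I*√5676147956471090/580780)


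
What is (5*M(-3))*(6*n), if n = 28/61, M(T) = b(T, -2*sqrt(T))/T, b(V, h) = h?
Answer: 560*I*sqrt(3)/61 ≈ 15.901*I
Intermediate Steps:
M(T) = -2/sqrt(T) (M(T) = (-2*sqrt(T))/T = -2/sqrt(T))
n = 28/61 (n = 28*(1/61) = 28/61 ≈ 0.45902)
(5*M(-3))*(6*n) = (5*(-(-2)*I*sqrt(3)/3))*(6*(28/61)) = (5*(-(-2)*I*sqrt(3)/3))*(168/61) = (5*(2*I*sqrt(3)/3))*(168/61) = (10*I*sqrt(3)/3)*(168/61) = 560*I*sqrt(3)/61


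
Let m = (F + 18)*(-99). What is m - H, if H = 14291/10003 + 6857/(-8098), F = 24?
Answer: -336862992399/81004294 ≈ -4158.6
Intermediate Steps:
H = 47137947/81004294 (H = 14291*(1/10003) + 6857*(-1/8098) = 14291/10003 - 6857/8098 = 47137947/81004294 ≈ 0.58192)
m = -4158 (m = (24 + 18)*(-99) = 42*(-99) = -4158)
m - H = -4158 - 1*47137947/81004294 = -4158 - 47137947/81004294 = -336862992399/81004294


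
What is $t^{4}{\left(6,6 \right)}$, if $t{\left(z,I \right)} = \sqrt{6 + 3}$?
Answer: $81$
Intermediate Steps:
$t{\left(z,I \right)} = 3$ ($t{\left(z,I \right)} = \sqrt{9} = 3$)
$t^{4}{\left(6,6 \right)} = 3^{4} = 81$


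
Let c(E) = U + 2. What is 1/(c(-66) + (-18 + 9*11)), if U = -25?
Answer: 1/58 ≈ 0.017241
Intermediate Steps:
c(E) = -23 (c(E) = -25 + 2 = -23)
1/(c(-66) + (-18 + 9*11)) = 1/(-23 + (-18 + 9*11)) = 1/(-23 + (-18 + 99)) = 1/(-23 + 81) = 1/58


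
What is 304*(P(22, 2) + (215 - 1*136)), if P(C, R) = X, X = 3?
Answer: 24928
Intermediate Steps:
P(C, R) = 3
304*(P(22, 2) + (215 - 1*136)) = 304*(3 + (215 - 1*136)) = 304*(3 + (215 - 136)) = 304*(3 + 79) = 304*82 = 24928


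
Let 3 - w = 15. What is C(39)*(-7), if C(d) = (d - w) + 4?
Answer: -385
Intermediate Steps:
w = -12 (w = 3 - 1*15 = 3 - 15 = -12)
C(d) = 16 + d (C(d) = (d - 1*(-12)) + 4 = (d + 12) + 4 = (12 + d) + 4 = 16 + d)
C(39)*(-7) = (16 + 39)*(-7) = 55*(-7) = -385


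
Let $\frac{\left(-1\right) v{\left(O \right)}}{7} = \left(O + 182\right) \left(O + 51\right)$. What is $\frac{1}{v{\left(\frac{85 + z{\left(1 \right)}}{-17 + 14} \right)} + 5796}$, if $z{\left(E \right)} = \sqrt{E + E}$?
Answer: $- \frac{15363}{285277361} - \frac{4761 \sqrt{2}}{3993883054} \approx -5.5539 \cdot 10^{-5}$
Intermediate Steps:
$z{\left(E \right)} = \sqrt{2} \sqrt{E}$ ($z{\left(E \right)} = \sqrt{2 E} = \sqrt{2} \sqrt{E}$)
$v{\left(O \right)} = - 7 \left(51 + O\right) \left(182 + O\right)$ ($v{\left(O \right)} = - 7 \left(O + 182\right) \left(O + 51\right) = - 7 \left(182 + O\right) \left(51 + O\right) = - 7 \left(51 + O\right) \left(182 + O\right)$)
$\frac{1}{v{\left(\frac{85 + z{\left(1 \right)}}{-17 + 14} \right)} + 5796} = \frac{1}{\left(-64974 - 1631 \frac{85 + \sqrt{2} \sqrt{1}}{-17 + 14} - 7 \left(\frac{85 + \sqrt{2} \sqrt{1}}{-17 + 14}\right)^{2}\right) + 5796} = \frac{1}{\left(-64974 - 1631 \frac{85 + \sqrt{2} \cdot 1}{-3} - 7 \left(\frac{85 + \sqrt{2} \cdot 1}{-3}\right)^{2}\right) + 5796} = \frac{1}{\left(-64974 - 1631 \left(85 + \sqrt{2}\right) \left(- \frac{1}{3}\right) - 7 \left(\left(85 + \sqrt{2}\right) \left(- \frac{1}{3}\right)\right)^{2}\right) + 5796} = \frac{1}{\left(-64974 - 1631 \left(- \frac{85}{3} - \frac{\sqrt{2}}{3}\right) - 7 \left(- \frac{85}{3} - \frac{\sqrt{2}}{3}\right)^{2}\right) + 5796} = \frac{1}{\left(-64974 + \left(\frac{138635}{3} + \frac{1631 \sqrt{2}}{3}\right) - 7 \left(- \frac{85}{3} - \frac{\sqrt{2}}{3}\right)^{2}\right) + 5796} = \frac{1}{\left(- \frac{56287}{3} - 7 \left(- \frac{85}{3} - \frac{\sqrt{2}}{3}\right)^{2} + \frac{1631 \sqrt{2}}{3}\right) + 5796} = \frac{1}{- \frac{38899}{3} - 7 \left(- \frac{85}{3} - \frac{\sqrt{2}}{3}\right)^{2} + \frac{1631 \sqrt{2}}{3}}$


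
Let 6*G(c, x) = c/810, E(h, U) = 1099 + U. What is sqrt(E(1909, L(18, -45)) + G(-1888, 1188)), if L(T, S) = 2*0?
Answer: sqrt(20022195)/135 ≈ 33.145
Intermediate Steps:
L(T, S) = 0
G(c, x) = c/4860 (G(c, x) = (c/810)/6 = c/4860)
sqrt(E(1909, L(18, -45)) + G(-1888, 1188)) = sqrt((1099 + 0) + (1/4860)*(-1888)) = sqrt(1099 - 472/1215) = sqrt(1334813/1215) = sqrt(20022195)/135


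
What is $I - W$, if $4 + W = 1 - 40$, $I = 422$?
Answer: $465$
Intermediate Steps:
$W = -43$ ($W = -4 + \left(1 - 40\right) = -4 - 39 = -43$)
$I - W = 422 - -43 = 422 + 43 = 465$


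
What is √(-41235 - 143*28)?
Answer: I*√45239 ≈ 212.69*I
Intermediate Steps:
√(-41235 - 143*28) = √(-41235 - 4004) = √(-45239) = I*√45239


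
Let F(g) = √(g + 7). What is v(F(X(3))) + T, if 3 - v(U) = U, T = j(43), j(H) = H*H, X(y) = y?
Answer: 1852 - √10 ≈ 1848.8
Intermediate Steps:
F(g) = √(7 + g)
j(H) = H²
T = 1849 (T = 43² = 1849)
v(U) = 3 - U
v(F(X(3))) + T = (3 - √(7 + 3)) + 1849 = (3 - √10) + 1849 = 1852 - √10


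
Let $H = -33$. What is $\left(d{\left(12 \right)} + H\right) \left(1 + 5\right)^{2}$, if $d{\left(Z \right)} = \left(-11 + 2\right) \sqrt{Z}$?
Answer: $-1188 - 648 \sqrt{3} \approx -2310.4$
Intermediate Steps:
$d{\left(Z \right)} = - 9 \sqrt{Z}$
$\left(d{\left(12 \right)} + H\right) \left(1 + 5\right)^{2} = \left(- 9 \sqrt{12} - 33\right) \left(1 + 5\right)^{2} = \left(- 9 \cdot 2 \sqrt{3} - 33\right) 6^{2} = \left(- 18 \sqrt{3} - 33\right) 36 = \left(-33 - 18 \sqrt{3}\right) 36 = -1188 - 648 \sqrt{3}$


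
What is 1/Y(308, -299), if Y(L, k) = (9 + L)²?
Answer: 1/100489 ≈ 9.9513e-6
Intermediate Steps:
1/Y(308, -299) = 1/((9 + 308)²) = 1/(317²) = 1/100489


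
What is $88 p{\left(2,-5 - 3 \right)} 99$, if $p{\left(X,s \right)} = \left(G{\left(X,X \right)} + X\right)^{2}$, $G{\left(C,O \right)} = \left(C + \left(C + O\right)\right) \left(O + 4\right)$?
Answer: $12580128$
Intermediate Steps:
$G{\left(C,O \right)} = \left(4 + O\right) \left(O + 2 C\right)$ ($G{\left(C,O \right)} = \left(O + 2 C\right) \left(4 + O\right) = \left(4 + O\right) \left(O + 2 C\right)$)
$p{\left(X,s \right)} = \left(3 X^{2} + 13 X\right)^{2}$ ($p{\left(X,s \right)} = \left(\left(X^{2} + 4 X + 8 X + 2 X X\right) + X\right)^{2} = \left(\left(X^{2} + 4 X + 8 X + 2 X^{2}\right) + X\right)^{2} = \left(\left(3 X^{2} + 12 X\right) + X\right)^{2} = \left(3 X^{2} + 13 X\right)^{2}$)
$88 p{\left(2,-5 - 3 \right)} 99 = 88 \cdot 2^{2} \left(13 + 3 \cdot 2\right)^{2} \cdot 99 = 88 \cdot 4 \left(13 + 6\right)^{2} \cdot 99 = 88 \cdot 4 \cdot 19^{2} \cdot 99 = 88 \cdot 4 \cdot 361 \cdot 99 = 88 \cdot 1444 \cdot 99 = 127072 \cdot 99 = 12580128$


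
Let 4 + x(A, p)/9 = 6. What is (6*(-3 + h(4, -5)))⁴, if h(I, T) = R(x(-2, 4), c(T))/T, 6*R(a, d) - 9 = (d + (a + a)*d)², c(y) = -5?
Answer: 1388006734218424576/625 ≈ 2.2208e+15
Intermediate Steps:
x(A, p) = 18 (x(A, p) = -36 + 9*6 = -36 + 54 = 18)
R(a, d) = 3/2 + (d + 2*a*d)²/6 (R(a, d) = 3/2 + (d + (a + a)*d)²/6 = 3/2 + (d + (2*a)*d)²/6 = 3/2 + (d + 2*a*d)²/6)
h(I, T) = 17117/(3*T) (h(I, T) = (3/2 + (⅙)*(-5)²*(1 + 2*18)²)/T = (3/2 + (⅙)*25*(1 + 36)²)/T = (3/2 + (⅙)*25*37²)/T = (3/2 + (⅙)*25*1369)/T = (3/2 + 34225/6)/T = 17117/(3*T))
(6*(-3 + h(4, -5)))⁴ = (6*(-3 + (17117/3)/(-5)))⁴ = (6*(-3 + (17117/3)*(-⅕)))⁴ = (6*(-3 - 17117/15))⁴ = (6*(-17162/15))⁴ = (-34324/5)⁴ = 1388006734218424576/625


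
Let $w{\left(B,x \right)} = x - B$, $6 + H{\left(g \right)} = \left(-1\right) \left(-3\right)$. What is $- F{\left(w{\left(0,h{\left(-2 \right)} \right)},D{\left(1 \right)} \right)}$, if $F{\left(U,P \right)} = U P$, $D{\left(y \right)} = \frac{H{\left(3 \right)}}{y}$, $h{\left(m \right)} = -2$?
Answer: $-6$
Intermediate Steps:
$H{\left(g \right)} = -3$ ($H{\left(g \right)} = -6 - -3 = -6 + 3 = -3$)
$D{\left(y \right)} = - \frac{3}{y}$
$F{\left(U,P \right)} = P U$
$- F{\left(w{\left(0,h{\left(-2 \right)} \right)},D{\left(1 \right)} \right)} = - - \frac{3}{1} \left(-2 - 0\right) = - \left(-3\right) 1 \left(-2 + 0\right) = - \left(-3\right) \left(-2\right) = \left(-1\right) 6 = -6$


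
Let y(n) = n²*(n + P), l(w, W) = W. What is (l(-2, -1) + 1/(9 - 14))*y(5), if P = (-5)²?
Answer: -900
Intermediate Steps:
P = 25
y(n) = n²*(25 + n) (y(n) = n²*(n + 25) = n²*(25 + n))
(l(-2, -1) + 1/(9 - 14))*y(5) = (-1 + 1/(9 - 14))*(5²*(25 + 5)) = (-1 + 1/(-5))*(25*30) = (-1 - ⅕)*750 = -6/5*750 = -900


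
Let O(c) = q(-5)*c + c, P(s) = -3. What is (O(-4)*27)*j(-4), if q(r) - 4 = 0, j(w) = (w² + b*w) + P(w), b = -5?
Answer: -17820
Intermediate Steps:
j(w) = -3 + w² - 5*w (j(w) = (w² - 5*w) - 3 = -3 + w² - 5*w)
q(r) = 4 (q(r) = 4 + 0 = 4)
O(c) = 5*c (O(c) = 4*c + c = 5*c)
(O(-4)*27)*j(-4) = ((5*(-4))*27)*(-3 + (-4)² - 5*(-4)) = (-20*27)*(-3 + 16 + 20) = -540*33 = -17820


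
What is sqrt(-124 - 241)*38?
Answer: 38*I*sqrt(365) ≈ 725.99*I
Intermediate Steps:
sqrt(-124 - 241)*38 = sqrt(-365)*38 = (I*sqrt(365))*38 = 38*I*sqrt(365)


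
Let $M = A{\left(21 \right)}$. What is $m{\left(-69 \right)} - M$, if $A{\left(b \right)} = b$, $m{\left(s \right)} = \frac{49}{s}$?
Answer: $- \frac{1498}{69} \approx -21.71$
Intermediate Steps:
$M = 21$
$m{\left(-69 \right)} - M = \frac{49}{-69} - 21 = 49 \left(- \frac{1}{69}\right) - 21 = - \frac{49}{69} - 21 = - \frac{1498}{69}$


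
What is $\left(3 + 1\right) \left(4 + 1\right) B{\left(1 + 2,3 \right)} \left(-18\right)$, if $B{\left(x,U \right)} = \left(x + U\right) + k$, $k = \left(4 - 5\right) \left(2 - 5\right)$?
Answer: $-3240$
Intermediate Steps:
$k = 3$ ($k = \left(-1\right) \left(-3\right) = 3$)
$B{\left(x,U \right)} = 3 + U + x$ ($B{\left(x,U \right)} = \left(x + U\right) + 3 = \left(U + x\right) + 3 = 3 + U + x$)
$\left(3 + 1\right) \left(4 + 1\right) B{\left(1 + 2,3 \right)} \left(-18\right) = \left(3 + 1\right) \left(4 + 1\right) \left(3 + 3 + \left(1 + 2\right)\right) \left(-18\right) = 4 \cdot 5 \left(3 + 3 + 3\right) \left(-18\right) = 20 \cdot 9 \left(-18\right) = 180 \left(-18\right) = -3240$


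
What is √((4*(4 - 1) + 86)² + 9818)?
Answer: 3*√2158 ≈ 139.36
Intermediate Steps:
√((4*(4 - 1) + 86)² + 9818) = √((4*3 + 86)² + 9818) = √((12 + 86)² + 9818) = √(98² + 9818) = √(9604 + 9818) = √19422 = 3*√2158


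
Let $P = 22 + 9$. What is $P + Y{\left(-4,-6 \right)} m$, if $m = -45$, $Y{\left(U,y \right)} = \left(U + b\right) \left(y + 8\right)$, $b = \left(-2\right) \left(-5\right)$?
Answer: $-509$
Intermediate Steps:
$P = 31$
$b = 10$
$Y{\left(U,y \right)} = \left(8 + y\right) \left(10 + U\right)$ ($Y{\left(U,y \right)} = \left(U + 10\right) \left(y + 8\right) = \left(10 + U\right) \left(8 + y\right) = \left(8 + y\right) \left(10 + U\right)$)
$P + Y{\left(-4,-6 \right)} m = 31 + \left(80 + 8 \left(-4\right) + 10 \left(-6\right) - -24\right) \left(-45\right) = 31 + \left(80 - 32 - 60 + 24\right) \left(-45\right) = 31 + 12 \left(-45\right) = 31 - 540 = -509$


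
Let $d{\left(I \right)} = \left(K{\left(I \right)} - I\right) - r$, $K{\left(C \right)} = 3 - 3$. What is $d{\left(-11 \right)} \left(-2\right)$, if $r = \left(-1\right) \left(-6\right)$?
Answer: $-10$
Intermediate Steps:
$K{\left(C \right)} = 0$
$r = 6$
$d{\left(I \right)} = -6 - I$ ($d{\left(I \right)} = \left(0 - I\right) - 6 = - I - 6 = -6 - I$)
$d{\left(-11 \right)} \left(-2\right) = \left(-6 - -11\right) \left(-2\right) = \left(-6 + 11\right) \left(-2\right) = 5 \left(-2\right) = -10$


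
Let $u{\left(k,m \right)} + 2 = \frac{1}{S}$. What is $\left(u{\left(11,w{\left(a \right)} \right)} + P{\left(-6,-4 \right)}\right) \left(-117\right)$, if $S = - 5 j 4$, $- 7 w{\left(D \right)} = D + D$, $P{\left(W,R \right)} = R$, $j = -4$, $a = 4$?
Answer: $\frac{56043}{80} \approx 700.54$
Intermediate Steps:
$w{\left(D \right)} = - \frac{2 D}{7}$ ($w{\left(D \right)} = - \frac{D + D}{7} = - \frac{2 D}{7}$)
$S = 80$ ($S = \left(-5\right) \left(-4\right) 4 = 20 \cdot 4 = 80$)
$u{\left(k,m \right)} = - \frac{159}{80}$ ($u{\left(k,m \right)} = -2 + \frac{1}{80} = - \frac{159}{80}$)
$\left(u{\left(11,w{\left(a \right)} \right)} + P{\left(-6,-4 \right)}\right) \left(-117\right) = \left(- \frac{159}{80} - 4\right) \left(-117\right) = \left(- \frac{479}{80}\right) \left(-117\right) = \frac{56043}{80}$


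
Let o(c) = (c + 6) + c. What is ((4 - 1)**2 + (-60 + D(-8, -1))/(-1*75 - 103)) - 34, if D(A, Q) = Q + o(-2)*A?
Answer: -4373/178 ≈ -24.567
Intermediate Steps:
o(c) = 6 + 2*c (o(c) = (6 + c) + c = 6 + 2*c)
D(A, Q) = Q + 2*A (D(A, Q) = Q + (6 + 2*(-2))*A = Q + (6 - 4)*A = Q + 2*A)
((4 - 1)**2 + (-60 + D(-8, -1))/(-1*75 - 103)) - 34 = ((4 - 1)**2 + (-60 + (-1 + 2*(-8)))/(-1*75 - 103)) - 34 = (3**2 + (-60 + (-1 - 16))/(-75 - 103)) - 34 = (9 + (-60 - 17)/(-178)) - 34 = (9 - 77*(-1/178)) - 34 = (9 + 77/178) - 34 = 1679/178 - 34 = -4373/178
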